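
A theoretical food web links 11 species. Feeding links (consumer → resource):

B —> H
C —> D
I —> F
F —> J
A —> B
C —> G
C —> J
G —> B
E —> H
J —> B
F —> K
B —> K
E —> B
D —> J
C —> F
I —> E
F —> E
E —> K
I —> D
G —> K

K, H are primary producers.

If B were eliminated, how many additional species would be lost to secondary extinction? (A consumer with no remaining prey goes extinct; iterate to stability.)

3

Remove B.
Round 1: J (all prey gone), A (all prey gone) → extinct.
Round 2: D (all prey gone) → extinct.
No further losses. Total secondary extinctions: 3.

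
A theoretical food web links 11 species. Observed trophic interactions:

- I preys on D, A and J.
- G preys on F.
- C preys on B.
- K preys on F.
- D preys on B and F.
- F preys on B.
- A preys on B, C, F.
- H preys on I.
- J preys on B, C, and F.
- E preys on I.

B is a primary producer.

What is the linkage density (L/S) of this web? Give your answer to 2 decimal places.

L/S = 1.55

There are L = 17 links among S = 11 species.
L/S = 17/11 = 1.5455 ≈ 1.55.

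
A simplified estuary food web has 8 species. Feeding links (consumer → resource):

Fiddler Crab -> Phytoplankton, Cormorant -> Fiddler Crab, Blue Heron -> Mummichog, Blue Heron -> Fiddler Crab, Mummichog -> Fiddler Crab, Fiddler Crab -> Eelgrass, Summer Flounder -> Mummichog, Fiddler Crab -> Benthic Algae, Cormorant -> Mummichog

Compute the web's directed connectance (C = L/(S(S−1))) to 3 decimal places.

C = 0.161

The web has S = 8 species and L = 9 feeding links.
C = L / (S(S−1)) = 9 / 56 = 0.1607 ≈ 0.161.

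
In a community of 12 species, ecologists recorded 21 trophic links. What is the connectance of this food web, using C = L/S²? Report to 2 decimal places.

The web has S = 12 species and L = 21 feeding links.
C = L / S² = 21 / 144 = 0.1458 ≈ 0.15.

C = 0.15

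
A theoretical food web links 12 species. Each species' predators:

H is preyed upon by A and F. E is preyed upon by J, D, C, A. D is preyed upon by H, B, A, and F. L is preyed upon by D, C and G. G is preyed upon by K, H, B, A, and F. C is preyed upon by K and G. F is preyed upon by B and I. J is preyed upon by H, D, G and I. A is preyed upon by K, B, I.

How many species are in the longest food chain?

One longest chain: E → C → G → H → A → K.
It has 6 species and 5 links.

6 species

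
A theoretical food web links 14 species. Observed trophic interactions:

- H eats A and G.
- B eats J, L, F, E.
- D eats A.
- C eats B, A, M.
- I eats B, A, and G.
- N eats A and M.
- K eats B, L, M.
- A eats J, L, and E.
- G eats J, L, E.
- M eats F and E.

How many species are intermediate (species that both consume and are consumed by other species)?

Intermediate species (has both prey and predators): B, A, G, M.
Count: 4.

4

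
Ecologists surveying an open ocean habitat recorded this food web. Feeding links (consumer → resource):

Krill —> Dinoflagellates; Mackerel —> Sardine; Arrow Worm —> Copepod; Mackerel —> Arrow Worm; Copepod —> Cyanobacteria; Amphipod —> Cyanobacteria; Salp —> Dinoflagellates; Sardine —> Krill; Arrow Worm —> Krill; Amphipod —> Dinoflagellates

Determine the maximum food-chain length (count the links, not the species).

3 links

One longest chain: Dinoflagellates → Krill → Sardine → Mackerel.
It has 4 species and 3 links.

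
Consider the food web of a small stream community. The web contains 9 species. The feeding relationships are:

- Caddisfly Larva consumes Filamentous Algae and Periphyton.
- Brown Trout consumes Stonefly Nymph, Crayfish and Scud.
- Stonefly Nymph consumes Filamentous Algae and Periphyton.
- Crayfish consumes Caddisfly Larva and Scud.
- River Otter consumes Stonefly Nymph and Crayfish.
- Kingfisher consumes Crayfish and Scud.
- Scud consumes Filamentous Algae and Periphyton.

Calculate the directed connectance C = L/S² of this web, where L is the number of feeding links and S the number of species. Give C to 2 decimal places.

The web has S = 9 species and L = 15 feeding links.
C = L / S² = 15 / 81 = 0.1852 ≈ 0.19.

C = 0.19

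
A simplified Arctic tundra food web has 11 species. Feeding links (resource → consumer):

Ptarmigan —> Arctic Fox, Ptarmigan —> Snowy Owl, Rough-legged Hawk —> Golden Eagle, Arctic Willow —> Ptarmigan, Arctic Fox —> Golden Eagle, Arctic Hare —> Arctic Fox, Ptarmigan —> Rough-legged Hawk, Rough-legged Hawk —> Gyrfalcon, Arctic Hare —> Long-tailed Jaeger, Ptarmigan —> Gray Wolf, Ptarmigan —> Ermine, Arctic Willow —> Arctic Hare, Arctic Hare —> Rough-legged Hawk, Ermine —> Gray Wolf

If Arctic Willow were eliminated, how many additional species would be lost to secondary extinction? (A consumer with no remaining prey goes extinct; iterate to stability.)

10

Remove Arctic Willow.
Round 1: Ptarmigan (all prey gone), Arctic Hare (all prey gone) → extinct.
Round 2: Arctic Fox (all prey gone), Long-tailed Jaeger (all prey gone), Rough-legged Hawk (all prey gone), Snowy Owl (all prey gone), Ermine (all prey gone) → extinct.
Round 3: Gyrfalcon (all prey gone), Gray Wolf (all prey gone), Golden Eagle (all prey gone) → extinct.
No further losses. Total secondary extinctions: 10.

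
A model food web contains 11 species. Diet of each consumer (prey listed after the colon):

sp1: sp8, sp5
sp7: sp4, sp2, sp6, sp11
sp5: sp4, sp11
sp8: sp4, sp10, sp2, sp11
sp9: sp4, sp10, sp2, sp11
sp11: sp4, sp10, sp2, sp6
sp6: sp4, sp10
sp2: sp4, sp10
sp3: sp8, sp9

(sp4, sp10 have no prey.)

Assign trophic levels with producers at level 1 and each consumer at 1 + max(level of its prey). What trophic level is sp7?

Trophic level 4

sp4 is a producer → level 1.
sp2 eats sp4 (level 1); other prey at levels: sp10 1 → level 2.
sp11 eats sp2 (level 2); other prey at levels: sp4 1, sp10 1, sp6 2 → level 3.
sp7 eats sp11 (level 3); other prey at levels: sp4 1, sp2 2, sp6 2 → level 4.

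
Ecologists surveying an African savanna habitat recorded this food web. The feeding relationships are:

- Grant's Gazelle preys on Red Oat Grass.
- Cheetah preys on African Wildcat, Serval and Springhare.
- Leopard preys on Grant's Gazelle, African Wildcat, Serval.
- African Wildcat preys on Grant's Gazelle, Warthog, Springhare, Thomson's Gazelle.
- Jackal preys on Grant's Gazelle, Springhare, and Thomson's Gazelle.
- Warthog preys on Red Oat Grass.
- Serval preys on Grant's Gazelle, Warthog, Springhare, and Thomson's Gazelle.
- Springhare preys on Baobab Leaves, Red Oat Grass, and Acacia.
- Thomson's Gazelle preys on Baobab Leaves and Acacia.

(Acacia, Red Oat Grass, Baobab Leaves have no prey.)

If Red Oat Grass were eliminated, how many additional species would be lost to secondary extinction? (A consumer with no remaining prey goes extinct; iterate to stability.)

Remove Red Oat Grass.
Round 1: Warthog (all prey gone), Grant's Gazelle (all prey gone) → extinct.
No further losses. Total secondary extinctions: 2.

2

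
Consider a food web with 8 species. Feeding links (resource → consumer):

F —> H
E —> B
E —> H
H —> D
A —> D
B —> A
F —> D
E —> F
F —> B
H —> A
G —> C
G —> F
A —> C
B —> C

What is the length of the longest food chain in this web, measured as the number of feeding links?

4 links

One longest chain: E → F → H → A → D.
It has 5 species and 4 links.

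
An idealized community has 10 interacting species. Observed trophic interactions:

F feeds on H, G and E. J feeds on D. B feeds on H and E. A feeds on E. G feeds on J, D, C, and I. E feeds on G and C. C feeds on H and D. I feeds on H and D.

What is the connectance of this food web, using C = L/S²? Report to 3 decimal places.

C = 0.170

The web has S = 10 species and L = 17 feeding links.
C = L / S² = 17 / 100 = 0.1700 ≈ 0.170.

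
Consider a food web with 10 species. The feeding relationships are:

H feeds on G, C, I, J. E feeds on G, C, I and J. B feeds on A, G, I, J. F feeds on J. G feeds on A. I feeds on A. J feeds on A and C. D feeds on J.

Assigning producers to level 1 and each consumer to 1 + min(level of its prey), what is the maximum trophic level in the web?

Producers (level 1): A, C.
Following each consumer down to its lowest-level prey: A → J → D (levels 1 through 3).
All prey of D (J 2) are at level 2 or above, so D is at level 1 + 2 = 3.
Every consumer has at least one prey at level 2 or below, so none exceeds level 3.

3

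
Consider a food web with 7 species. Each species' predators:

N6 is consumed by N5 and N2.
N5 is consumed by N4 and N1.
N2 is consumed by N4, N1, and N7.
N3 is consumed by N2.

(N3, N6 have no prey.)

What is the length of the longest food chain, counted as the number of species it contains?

3 species

One longest chain: N6 → N5 → N1.
It has 3 species and 2 links.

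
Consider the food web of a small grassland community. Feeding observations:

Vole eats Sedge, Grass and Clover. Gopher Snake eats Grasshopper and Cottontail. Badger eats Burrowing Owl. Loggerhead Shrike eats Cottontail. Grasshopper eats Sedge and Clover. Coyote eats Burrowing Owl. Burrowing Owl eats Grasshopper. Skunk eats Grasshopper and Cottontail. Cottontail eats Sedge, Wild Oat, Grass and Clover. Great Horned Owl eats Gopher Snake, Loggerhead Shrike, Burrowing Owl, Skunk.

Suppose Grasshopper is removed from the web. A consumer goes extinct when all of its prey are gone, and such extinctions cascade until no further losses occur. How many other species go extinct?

3

Remove Grasshopper.
Round 1: Burrowing Owl (all prey gone) → extinct.
Round 2: Coyote (all prey gone), Badger (all prey gone) → extinct.
No further losses. Total secondary extinctions: 3.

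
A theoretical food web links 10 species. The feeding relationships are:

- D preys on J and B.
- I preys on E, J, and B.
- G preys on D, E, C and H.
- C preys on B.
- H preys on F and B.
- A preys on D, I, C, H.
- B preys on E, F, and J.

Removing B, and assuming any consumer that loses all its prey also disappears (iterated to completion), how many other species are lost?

1

Remove B.
Round 1: C (all prey gone) → extinct.
No further losses. Total secondary extinctions: 1.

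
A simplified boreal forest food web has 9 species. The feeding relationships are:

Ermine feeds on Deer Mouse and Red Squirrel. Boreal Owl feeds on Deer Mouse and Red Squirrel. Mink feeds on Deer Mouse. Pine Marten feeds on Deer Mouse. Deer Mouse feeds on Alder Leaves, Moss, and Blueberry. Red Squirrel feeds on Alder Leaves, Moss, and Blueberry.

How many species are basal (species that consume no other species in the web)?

Basal species (no prey listed): Moss, Alder Leaves, Blueberry.
Count: 3.

3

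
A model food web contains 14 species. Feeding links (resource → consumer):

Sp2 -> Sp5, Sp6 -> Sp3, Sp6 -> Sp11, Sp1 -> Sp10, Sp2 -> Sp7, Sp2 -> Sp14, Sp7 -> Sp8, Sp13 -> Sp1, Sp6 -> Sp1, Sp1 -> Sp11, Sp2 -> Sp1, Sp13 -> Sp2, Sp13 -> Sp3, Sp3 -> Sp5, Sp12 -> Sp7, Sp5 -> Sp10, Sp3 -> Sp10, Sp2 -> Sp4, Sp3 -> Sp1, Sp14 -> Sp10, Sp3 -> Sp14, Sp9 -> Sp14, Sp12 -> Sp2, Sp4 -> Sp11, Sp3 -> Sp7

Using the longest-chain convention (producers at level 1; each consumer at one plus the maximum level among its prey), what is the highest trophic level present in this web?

Producers (level 1): Sp12, Sp9, Sp13, Sp6.
Sp13 → Sp3 → Sp7 → Sp8 gives Sp8 level 4.
No species has a prey at level 4, so no species reaches level 5.

4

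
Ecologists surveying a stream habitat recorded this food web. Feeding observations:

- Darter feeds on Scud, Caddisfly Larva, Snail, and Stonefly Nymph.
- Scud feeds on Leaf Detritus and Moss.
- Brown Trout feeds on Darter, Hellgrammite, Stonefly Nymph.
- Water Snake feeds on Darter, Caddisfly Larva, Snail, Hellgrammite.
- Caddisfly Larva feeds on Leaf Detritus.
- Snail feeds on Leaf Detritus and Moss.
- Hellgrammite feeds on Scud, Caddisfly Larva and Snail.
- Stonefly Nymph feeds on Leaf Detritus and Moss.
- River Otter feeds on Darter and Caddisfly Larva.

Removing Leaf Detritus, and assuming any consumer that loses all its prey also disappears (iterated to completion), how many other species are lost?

Remove Leaf Detritus.
Round 1: Caddisfly Larva (all prey gone) → extinct.
No further losses. Total secondary extinctions: 1.

1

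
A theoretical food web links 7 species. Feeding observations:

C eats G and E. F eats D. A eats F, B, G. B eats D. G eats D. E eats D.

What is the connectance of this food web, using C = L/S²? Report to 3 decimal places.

The web has S = 7 species and L = 9 feeding links.
C = L / S² = 9 / 49 = 0.1837 ≈ 0.184.

C = 0.184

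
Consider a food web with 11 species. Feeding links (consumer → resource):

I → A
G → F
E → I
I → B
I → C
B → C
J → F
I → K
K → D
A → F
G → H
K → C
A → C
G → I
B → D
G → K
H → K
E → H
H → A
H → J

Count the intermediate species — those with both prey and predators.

Intermediate species (has both prey and predators): B, A, K, J, I, H.
Count: 6.

6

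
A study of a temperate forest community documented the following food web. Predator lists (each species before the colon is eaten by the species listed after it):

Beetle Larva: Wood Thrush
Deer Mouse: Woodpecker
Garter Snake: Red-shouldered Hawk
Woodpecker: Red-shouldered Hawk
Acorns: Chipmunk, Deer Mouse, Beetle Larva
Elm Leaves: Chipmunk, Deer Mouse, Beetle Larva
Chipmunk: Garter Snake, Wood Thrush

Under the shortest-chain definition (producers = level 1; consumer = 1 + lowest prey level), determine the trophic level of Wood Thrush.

Acorns is a producer → level 1.
Chipmunk eats Acorns → level 2.
Wood Thrush eats Chipmunk → level 3.
No prey of Wood Thrush is below level 2, so 3 is the minimum.

Trophic level 3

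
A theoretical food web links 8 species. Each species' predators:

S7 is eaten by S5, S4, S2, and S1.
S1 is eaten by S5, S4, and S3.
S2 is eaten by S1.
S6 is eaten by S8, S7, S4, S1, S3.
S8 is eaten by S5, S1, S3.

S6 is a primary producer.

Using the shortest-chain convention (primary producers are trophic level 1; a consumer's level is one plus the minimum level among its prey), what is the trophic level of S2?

S6 is a producer → level 1.
S7 eats S6 → level 2.
S2 eats S7 → level 3.
No prey of S2 is below level 2, so 3 is the minimum.

Trophic level 3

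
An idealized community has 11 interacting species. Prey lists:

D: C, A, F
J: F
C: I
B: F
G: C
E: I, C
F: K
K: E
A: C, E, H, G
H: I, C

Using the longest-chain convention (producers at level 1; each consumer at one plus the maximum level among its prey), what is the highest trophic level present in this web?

Producers (level 1): I.
I → C → E → K → F → J gives J level 6.
No species has a prey at level 6, so no species reaches level 7.

6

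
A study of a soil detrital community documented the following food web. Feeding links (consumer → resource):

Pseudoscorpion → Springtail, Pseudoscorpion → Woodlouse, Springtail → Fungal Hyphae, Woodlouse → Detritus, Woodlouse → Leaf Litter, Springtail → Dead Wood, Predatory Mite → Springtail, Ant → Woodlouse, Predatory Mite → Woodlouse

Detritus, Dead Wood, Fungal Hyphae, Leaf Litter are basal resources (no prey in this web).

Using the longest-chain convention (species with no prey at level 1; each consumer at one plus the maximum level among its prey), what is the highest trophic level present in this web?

Basal resources (level 1): Detritus, Dead Wood, Fungal Hyphae, Leaf Litter.
Dead Wood → Springtail → Predatory Mite gives Predatory Mite level 3.
No species has a prey at level 3, so no species reaches level 4.

3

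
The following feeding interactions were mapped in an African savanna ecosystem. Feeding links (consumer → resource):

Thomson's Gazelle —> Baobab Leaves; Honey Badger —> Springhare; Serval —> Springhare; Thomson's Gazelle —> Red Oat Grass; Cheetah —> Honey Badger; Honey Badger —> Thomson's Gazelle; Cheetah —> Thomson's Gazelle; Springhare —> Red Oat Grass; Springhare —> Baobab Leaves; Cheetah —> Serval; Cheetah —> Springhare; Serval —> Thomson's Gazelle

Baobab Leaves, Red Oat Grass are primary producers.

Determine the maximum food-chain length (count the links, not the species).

One longest chain: Baobab Leaves → Springhare → Serval → Cheetah.
It has 4 species and 3 links.

3 links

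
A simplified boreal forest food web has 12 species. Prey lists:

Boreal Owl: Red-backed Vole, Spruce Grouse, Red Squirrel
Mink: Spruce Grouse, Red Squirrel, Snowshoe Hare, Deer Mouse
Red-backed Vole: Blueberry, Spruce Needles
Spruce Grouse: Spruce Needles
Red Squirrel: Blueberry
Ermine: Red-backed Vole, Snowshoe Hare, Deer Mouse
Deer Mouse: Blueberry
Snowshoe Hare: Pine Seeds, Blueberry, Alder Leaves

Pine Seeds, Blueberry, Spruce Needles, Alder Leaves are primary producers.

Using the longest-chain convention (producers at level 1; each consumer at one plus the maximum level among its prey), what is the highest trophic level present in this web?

3

Producers (level 1): Pine Seeds, Blueberry, Spruce Needles, Alder Leaves.
Blueberry → Red-backed Vole → Boreal Owl gives Boreal Owl level 3.
No species has a prey at level 3, so no species reaches level 4.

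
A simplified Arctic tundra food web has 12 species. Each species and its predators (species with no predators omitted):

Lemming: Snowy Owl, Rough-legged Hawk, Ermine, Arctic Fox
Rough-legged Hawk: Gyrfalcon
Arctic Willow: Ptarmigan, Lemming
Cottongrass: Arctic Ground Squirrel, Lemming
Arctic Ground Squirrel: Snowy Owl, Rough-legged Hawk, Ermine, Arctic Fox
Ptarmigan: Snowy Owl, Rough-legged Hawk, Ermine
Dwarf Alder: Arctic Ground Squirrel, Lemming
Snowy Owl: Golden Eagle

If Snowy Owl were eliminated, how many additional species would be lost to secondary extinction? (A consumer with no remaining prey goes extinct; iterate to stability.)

1

Remove Snowy Owl.
Round 1: Golden Eagle (all prey gone) → extinct.
No further losses. Total secondary extinctions: 1.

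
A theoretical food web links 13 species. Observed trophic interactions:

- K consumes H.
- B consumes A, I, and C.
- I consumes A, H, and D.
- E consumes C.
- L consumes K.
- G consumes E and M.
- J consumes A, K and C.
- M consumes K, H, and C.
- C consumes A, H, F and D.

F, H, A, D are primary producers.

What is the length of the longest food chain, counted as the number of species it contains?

One longest chain: H → K → M → G.
It has 4 species and 3 links.

4 species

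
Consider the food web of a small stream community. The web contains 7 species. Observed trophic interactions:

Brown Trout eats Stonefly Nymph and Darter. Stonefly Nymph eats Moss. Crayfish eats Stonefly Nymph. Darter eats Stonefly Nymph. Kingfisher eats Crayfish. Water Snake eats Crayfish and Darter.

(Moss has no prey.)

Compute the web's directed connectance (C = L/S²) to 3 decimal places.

The web has S = 7 species and L = 8 feeding links.
C = L / S² = 8 / 49 = 0.1633 ≈ 0.163.

C = 0.163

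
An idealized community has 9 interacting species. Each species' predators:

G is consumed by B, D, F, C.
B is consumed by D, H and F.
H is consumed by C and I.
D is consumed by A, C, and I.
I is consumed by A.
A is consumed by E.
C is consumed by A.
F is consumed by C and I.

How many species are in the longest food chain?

One longest chain: G → B → F → C → A → E.
It has 6 species and 5 links.

6 species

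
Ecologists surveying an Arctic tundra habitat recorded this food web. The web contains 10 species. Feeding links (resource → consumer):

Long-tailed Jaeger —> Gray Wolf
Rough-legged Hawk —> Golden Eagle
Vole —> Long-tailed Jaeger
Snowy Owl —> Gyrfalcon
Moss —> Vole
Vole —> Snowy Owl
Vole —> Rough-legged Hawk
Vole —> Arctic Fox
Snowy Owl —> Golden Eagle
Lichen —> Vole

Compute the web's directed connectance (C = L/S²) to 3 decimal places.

The web has S = 10 species and L = 10 feeding links.
C = L / S² = 10 / 100 = 0.1000 ≈ 0.100.

C = 0.100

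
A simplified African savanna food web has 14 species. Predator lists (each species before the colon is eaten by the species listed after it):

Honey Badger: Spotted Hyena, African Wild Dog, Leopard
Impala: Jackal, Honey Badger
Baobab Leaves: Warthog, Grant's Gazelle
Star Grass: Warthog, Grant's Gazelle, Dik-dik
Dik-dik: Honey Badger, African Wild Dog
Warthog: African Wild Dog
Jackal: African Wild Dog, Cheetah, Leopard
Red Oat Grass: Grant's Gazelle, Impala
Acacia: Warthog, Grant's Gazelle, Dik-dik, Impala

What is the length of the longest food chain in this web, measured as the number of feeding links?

3 links

One longest chain: Acacia → Dik-dik → Honey Badger → Spotted Hyena.
It has 4 species and 3 links.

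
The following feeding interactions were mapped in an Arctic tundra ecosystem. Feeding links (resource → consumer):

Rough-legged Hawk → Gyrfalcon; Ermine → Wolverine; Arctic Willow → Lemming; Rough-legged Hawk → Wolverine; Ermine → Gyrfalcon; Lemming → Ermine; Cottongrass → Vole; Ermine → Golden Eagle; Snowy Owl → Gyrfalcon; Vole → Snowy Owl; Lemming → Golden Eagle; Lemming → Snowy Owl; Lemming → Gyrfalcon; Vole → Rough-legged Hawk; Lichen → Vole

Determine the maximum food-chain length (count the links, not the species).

3 links

One longest chain: Arctic Willow → Lemming → Ermine → Gyrfalcon.
It has 4 species and 3 links.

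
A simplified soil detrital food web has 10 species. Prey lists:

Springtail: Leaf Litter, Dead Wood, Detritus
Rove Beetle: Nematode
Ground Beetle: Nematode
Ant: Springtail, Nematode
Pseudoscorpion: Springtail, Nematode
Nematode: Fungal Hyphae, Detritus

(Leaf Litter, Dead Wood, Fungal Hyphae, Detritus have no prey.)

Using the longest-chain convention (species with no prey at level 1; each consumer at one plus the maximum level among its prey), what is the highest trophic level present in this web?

3

Basal resources (level 1): Leaf Litter, Dead Wood, Fungal Hyphae, Detritus.
Fungal Hyphae → Nematode → Ground Beetle gives Ground Beetle level 3.
No species has a prey at level 3, so no species reaches level 4.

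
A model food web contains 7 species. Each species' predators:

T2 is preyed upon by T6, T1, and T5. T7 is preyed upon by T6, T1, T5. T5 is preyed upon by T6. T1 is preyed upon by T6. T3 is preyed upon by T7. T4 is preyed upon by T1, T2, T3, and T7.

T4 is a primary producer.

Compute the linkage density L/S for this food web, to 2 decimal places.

L/S = 1.86

There are L = 13 links among S = 7 species.
L/S = 13/7 = 1.8571 ≈ 1.86.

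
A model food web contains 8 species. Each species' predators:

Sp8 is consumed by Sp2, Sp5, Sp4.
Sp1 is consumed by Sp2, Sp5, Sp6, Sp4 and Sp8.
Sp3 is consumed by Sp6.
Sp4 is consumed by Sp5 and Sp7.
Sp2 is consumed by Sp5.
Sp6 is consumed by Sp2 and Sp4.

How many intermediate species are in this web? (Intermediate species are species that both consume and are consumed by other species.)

4

Intermediate species (has both prey and predators): Sp8, Sp6, Sp4, Sp2.
Count: 4.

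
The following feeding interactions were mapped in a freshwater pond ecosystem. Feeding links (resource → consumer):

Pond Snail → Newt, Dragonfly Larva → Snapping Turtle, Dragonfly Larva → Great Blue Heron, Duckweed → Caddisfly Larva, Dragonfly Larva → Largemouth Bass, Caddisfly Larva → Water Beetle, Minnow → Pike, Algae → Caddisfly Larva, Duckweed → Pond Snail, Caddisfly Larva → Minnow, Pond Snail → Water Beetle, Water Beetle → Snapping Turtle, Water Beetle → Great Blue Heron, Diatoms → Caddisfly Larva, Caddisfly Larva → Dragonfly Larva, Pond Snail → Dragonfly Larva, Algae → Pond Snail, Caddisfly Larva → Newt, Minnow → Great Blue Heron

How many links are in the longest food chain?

One longest chain: Algae → Caddisfly Larva → Minnow → Great Blue Heron.
It has 4 species and 3 links.

3 links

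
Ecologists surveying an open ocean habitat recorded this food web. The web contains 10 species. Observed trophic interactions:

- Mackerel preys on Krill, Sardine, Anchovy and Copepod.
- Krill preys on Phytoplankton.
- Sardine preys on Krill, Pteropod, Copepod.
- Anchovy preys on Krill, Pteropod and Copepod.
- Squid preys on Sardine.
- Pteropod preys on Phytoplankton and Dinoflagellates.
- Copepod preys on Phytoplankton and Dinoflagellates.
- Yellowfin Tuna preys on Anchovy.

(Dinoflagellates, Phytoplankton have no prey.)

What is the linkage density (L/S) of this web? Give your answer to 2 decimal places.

L/S = 1.70

There are L = 17 links among S = 10 species.
L/S = 17/10 = 1.7000 ≈ 1.70.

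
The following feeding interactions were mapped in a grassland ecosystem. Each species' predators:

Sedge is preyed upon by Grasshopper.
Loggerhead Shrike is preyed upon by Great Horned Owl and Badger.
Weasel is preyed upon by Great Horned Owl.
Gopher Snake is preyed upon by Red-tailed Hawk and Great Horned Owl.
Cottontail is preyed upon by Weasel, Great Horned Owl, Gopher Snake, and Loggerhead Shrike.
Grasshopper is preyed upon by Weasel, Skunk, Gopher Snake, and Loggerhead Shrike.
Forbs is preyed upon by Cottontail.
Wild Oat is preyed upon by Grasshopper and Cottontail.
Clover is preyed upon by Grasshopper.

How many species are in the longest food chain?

One longest chain: Sedge → Grasshopper → Loggerhead Shrike → Badger.
It has 4 species and 3 links.

4 species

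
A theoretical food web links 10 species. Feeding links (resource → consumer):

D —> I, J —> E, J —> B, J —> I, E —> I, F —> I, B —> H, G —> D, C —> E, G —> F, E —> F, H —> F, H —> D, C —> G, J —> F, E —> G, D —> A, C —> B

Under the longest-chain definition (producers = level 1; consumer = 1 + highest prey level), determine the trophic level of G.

C is a producer → level 1.
E eats C (level 1); other prey at levels: J 1 → level 2.
G eats E (level 2); other prey at levels: C 1 → level 3.

Trophic level 3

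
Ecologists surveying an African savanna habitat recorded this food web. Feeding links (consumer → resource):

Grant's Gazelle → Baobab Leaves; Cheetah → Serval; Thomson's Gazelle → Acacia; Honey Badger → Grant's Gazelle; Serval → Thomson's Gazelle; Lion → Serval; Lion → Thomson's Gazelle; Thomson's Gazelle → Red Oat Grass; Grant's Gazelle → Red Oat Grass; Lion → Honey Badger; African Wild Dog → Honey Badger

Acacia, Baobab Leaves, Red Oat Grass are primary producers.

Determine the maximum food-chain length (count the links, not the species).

3 links

One longest chain: Acacia → Thomson's Gazelle → Serval → Cheetah.
It has 4 species and 3 links.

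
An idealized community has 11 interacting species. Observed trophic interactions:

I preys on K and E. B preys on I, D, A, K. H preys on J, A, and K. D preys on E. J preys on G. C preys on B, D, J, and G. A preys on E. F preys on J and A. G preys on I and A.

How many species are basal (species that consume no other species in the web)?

2

Basal species (no prey listed): K, E.
Count: 2.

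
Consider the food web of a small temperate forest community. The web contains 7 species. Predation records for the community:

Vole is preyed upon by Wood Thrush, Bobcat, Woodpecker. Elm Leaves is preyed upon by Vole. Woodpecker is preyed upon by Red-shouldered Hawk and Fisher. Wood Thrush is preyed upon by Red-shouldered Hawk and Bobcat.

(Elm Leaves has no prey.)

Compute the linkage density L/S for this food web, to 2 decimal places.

There are L = 8 links among S = 7 species.
L/S = 8/7 = 1.1429 ≈ 1.14.

L/S = 1.14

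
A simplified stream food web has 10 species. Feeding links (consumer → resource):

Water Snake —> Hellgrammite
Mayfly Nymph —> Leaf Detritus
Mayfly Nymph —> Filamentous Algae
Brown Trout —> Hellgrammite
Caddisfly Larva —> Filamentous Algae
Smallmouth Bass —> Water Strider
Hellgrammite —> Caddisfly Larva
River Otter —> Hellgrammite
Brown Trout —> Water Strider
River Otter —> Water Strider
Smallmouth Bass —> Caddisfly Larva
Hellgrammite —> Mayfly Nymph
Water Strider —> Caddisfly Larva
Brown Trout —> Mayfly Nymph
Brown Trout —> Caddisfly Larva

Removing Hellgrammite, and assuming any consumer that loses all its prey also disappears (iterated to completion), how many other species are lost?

Remove Hellgrammite.
Round 1: Water Snake (all prey gone) → extinct.
No further losses. Total secondary extinctions: 1.

1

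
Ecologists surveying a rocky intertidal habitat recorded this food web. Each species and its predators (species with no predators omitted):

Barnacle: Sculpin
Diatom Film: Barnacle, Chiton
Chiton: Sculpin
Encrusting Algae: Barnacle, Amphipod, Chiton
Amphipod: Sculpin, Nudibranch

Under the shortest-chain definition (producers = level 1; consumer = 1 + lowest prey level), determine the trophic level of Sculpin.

Diatom Film is a producer → level 1.
Barnacle eats Diatom Film → level 2.
Sculpin eats Barnacle → level 3.
No prey of Sculpin is below level 2, so 3 is the minimum.

Trophic level 3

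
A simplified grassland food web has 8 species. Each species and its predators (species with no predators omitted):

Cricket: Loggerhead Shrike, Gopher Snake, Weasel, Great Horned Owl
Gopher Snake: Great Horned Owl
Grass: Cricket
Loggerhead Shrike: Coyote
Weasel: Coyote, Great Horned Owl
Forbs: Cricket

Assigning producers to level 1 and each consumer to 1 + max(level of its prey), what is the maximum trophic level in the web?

Producers (level 1): Forbs, Grass.
Forbs → Cricket → Loggerhead Shrike → Coyote gives Coyote level 4.
No species has a prey at level 4, so no species reaches level 5.

4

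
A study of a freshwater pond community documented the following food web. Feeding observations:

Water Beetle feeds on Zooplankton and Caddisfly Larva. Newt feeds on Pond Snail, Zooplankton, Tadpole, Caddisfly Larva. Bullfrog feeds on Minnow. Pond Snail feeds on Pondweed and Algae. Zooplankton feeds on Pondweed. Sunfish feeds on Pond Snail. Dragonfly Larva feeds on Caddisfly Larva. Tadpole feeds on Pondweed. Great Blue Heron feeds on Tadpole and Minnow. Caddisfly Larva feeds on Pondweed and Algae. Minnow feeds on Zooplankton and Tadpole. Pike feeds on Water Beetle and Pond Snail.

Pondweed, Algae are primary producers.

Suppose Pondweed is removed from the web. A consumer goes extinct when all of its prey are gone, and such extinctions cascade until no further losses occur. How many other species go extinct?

Remove Pondweed.
Round 1: Zooplankton (all prey gone), Tadpole (all prey gone) → extinct.
Round 2: Minnow (all prey gone) → extinct.
Round 3: Great Blue Heron (all prey gone), Bullfrog (all prey gone) → extinct.
No further losses. Total secondary extinctions: 5.

5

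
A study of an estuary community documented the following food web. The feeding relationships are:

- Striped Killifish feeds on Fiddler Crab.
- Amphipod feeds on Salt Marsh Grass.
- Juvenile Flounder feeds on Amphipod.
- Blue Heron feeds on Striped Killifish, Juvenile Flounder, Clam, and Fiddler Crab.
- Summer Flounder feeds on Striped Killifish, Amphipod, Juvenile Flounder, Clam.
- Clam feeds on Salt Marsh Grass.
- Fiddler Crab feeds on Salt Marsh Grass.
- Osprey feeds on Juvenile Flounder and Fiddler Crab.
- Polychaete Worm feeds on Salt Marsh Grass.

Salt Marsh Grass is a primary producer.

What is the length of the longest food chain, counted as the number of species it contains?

One longest chain: Salt Marsh Grass → Amphipod → Juvenile Flounder → Osprey.
It has 4 species and 3 links.

4 species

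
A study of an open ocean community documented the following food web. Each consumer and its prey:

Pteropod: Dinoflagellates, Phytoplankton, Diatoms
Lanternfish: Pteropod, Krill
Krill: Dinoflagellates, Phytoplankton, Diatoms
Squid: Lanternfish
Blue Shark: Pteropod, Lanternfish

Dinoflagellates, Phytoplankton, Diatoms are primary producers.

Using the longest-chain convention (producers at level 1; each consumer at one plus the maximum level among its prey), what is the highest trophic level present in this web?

Producers (level 1): Dinoflagellates, Phytoplankton, Diatoms.
Dinoflagellates → Pteropod → Lanternfish → Squid gives Squid level 4.
No species has a prey at level 4, so no species reaches level 5.

4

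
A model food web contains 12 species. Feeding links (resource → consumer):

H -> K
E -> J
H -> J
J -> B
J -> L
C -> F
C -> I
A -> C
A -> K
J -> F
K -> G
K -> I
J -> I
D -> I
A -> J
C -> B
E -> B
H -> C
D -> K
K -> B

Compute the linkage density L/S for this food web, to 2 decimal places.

L/S = 1.67

There are L = 20 links among S = 12 species.
L/S = 20/12 = 1.6667 ≈ 1.67.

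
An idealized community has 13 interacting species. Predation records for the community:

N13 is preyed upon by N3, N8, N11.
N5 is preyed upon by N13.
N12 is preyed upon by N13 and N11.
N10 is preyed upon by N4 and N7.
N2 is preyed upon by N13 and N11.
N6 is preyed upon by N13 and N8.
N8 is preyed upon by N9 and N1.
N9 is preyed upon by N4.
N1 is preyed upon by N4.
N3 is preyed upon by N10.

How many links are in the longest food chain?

4 links

One longest chain: N2 → N13 → N8 → N9 → N4.
It has 5 species and 4 links.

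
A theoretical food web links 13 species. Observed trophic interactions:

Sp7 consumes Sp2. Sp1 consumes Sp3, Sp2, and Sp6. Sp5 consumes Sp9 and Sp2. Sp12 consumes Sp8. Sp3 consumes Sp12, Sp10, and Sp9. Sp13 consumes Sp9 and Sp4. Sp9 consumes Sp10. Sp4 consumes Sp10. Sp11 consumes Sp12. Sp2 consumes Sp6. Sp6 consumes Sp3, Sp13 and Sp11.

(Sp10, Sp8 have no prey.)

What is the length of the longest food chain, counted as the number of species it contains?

One longest chain: Sp8 → Sp12 → Sp11 → Sp6 → Sp2 → Sp1.
It has 6 species and 5 links.

6 species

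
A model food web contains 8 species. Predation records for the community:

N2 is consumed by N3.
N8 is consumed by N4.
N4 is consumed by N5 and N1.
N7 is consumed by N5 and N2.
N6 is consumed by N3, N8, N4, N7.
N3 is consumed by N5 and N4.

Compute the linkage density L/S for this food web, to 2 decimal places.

L/S = 1.50

There are L = 12 links among S = 8 species.
L/S = 12/8 = 1.5000 ≈ 1.50.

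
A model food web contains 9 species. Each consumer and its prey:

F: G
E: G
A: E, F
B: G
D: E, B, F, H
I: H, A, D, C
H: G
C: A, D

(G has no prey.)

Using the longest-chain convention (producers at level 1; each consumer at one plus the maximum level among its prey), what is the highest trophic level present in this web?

Producers (level 1): G.
G → E → A → C → I gives I level 5.
No species has a prey at level 5, so no species reaches level 6.

5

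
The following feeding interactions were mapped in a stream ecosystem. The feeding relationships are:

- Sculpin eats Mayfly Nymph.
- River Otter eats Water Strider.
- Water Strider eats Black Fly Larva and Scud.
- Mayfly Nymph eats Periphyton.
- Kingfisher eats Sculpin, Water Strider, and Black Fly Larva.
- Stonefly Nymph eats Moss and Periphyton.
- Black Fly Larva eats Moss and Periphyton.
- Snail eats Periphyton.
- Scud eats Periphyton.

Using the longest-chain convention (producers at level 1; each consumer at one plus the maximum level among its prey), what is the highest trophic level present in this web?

4

Producers (level 1): Periphyton, Moss.
Periphyton → Scud → Water Strider → River Otter gives River Otter level 4.
No species has a prey at level 4, so no species reaches level 5.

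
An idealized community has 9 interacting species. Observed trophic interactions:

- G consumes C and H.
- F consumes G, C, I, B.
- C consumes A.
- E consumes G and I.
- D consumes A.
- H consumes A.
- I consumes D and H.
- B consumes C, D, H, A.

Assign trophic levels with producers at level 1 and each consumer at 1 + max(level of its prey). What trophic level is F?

Trophic level 4

A is a producer → level 1.
H eats A → level 2.
I eats H (level 2); other prey at levels: D 2 → level 3.
F eats I (level 3); other prey at levels: C 2, G 3, B 3 → level 4.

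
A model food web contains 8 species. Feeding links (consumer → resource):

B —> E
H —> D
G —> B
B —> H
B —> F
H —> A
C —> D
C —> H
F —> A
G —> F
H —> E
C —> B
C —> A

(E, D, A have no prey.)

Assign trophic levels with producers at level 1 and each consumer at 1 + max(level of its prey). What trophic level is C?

E is a producer → level 1.
H eats E (level 1); other prey at levels: D 1, A 1 → level 2.
B eats H (level 2); other prey at levels: E 1, F 2 → level 3.
C eats B (level 3); other prey at levels: D 1, A 1, H 2 → level 4.

Trophic level 4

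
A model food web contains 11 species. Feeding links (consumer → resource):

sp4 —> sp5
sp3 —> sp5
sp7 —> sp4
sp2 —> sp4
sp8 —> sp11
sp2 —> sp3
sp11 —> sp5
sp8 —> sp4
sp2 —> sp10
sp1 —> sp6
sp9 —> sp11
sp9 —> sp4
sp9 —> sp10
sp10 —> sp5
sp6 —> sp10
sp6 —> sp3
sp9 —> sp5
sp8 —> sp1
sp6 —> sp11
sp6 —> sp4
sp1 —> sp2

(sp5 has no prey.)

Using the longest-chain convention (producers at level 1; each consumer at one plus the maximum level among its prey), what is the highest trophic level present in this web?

5

Producers (level 1): sp5.
sp5 → sp3 → sp6 → sp1 → sp8 gives sp8 level 5.
No species has a prey at level 5, so no species reaches level 6.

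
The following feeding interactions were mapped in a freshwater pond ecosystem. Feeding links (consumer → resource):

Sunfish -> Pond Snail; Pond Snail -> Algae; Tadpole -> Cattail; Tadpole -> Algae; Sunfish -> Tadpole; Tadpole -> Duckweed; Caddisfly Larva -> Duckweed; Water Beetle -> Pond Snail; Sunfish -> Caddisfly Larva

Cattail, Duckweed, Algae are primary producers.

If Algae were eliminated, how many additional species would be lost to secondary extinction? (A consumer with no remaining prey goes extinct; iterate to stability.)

2

Remove Algae.
Round 1: Pond Snail (all prey gone) → extinct.
Round 2: Water Beetle (all prey gone) → extinct.
No further losses. Total secondary extinctions: 2.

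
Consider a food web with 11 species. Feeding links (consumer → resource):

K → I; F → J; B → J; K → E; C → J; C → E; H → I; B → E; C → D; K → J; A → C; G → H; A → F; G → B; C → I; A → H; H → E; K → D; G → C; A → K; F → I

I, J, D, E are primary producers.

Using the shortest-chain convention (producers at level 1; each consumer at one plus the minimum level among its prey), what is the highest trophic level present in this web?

3

Producers (level 1): I, J, D, E.
Following each consumer down to its lowest-level prey: J → B → G (levels 1 through 3).
All prey of G (B 2, H 2, C 2) are at level 2 or above, so G is at level 1 + 2 = 3.
Every consumer has at least one prey at level 2 or below, so none exceeds level 3.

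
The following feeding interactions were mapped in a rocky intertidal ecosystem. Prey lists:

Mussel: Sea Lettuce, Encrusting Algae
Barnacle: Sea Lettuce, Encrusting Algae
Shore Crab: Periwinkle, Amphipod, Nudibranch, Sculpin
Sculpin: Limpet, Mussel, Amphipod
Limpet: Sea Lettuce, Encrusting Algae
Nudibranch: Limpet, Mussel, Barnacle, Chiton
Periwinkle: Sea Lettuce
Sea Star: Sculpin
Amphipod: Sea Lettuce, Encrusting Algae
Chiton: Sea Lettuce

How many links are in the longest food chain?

3 links

One longest chain: Sea Lettuce → Limpet → Sculpin → Sea Star.
It has 4 species and 3 links.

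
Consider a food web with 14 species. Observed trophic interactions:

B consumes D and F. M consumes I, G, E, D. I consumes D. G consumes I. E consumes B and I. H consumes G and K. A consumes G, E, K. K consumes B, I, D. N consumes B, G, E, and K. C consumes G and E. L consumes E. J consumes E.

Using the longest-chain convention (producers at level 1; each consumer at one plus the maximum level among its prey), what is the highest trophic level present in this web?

4

Producers (level 1): F, D.
F → B → E → L gives L level 4.
No species has a prey at level 4, so no species reaches level 5.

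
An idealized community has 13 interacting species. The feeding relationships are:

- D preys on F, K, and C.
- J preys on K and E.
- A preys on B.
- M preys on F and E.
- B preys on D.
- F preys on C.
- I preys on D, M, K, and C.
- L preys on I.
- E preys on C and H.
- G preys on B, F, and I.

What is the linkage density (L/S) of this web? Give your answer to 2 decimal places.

There are L = 20 links among S = 13 species.
L/S = 20/13 = 1.5385 ≈ 1.54.

L/S = 1.54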